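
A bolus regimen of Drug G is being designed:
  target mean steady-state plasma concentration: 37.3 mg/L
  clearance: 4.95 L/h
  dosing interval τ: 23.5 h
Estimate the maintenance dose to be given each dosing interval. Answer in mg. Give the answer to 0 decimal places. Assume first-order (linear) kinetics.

At steady state, Dose/τ = Css × CL.
Dose = Css × CL × τ = 37.3 × 4.950 × 23.5 = 4339 mg

4339 mg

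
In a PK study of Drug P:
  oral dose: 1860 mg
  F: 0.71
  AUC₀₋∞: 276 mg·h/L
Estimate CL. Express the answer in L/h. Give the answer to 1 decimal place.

CL = F·Dose / AUC = 0.71 × 1860 / 276 = 4.785 L/h

4.8 L/h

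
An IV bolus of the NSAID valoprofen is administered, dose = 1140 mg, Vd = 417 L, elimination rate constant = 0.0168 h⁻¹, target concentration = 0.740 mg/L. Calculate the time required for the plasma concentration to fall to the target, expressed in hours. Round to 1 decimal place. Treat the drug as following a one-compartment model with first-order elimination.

C₀ = Dose / Vd = 1140 / 417 = 2.734 mg/L
t = ln(C₀ / C) / k = ln(2.734 / 0.740) / 0.01680
  = ln(3.695) / 0.01680 = 1.307 / 0.01680 = 77.80 h

77.8 h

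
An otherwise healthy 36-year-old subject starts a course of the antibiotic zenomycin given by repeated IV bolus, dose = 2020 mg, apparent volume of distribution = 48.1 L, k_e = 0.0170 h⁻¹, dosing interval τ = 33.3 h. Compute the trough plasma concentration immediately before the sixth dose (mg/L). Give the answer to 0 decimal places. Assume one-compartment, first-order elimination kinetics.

52 mg/L

C₀ per dose = Dose / Vd = 2020 / 48.1 = 42.00 mg/L
Fraction remaining after one interval: r = e^(−kτ) = e^(−0.01700 × 33.3) = 0.5677
Before dose 6, 5 doses have been given (aged 1τ, 2τ, 3τ, 4τ, 5τ).
C_trough = C₀ × (r + r² + … + r^5) = C₀ × r(1−r^5)/(1−r)
        = 42.00 × 0.5677 × (1 − 0.05897) / (1 − 0.5677) = 51.90 mg/L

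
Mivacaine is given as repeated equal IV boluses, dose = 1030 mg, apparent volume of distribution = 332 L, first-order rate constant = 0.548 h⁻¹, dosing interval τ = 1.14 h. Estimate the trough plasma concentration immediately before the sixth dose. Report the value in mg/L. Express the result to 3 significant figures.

C₀ per dose = Dose / Vd = 1030 / 332 = 3.102 mg/L
Fraction remaining after one interval: r = e^(−kτ) = e^(−0.5480 × 1.14) = 0.5354
Before dose 6, 5 doses have been given (aged 1τ, 2τ, 3τ, 4τ, 5τ).
C_trough = C₀ × (r + r² + … + r^5) = C₀ × r(1−r^5)/(1−r)
        = 3.102 × 0.5354 × (1 − 0.04399) / (1 − 0.5354) = 3.417 mg/L

3.42 mg/L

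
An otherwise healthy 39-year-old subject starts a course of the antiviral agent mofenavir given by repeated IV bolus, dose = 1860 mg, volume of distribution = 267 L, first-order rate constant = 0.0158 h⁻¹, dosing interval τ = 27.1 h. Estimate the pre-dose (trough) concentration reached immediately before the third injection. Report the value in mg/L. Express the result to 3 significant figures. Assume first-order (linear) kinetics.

C₀ per dose = Dose / Vd = 1860 / 267 = 6.966 mg/L
Fraction remaining after one interval: r = e^(−kτ) = e^(−0.01580 × 27.1) = 0.6517
Before dose 3, 2 doses have been given (aged 1τ, 2τ).
C_trough = C₀ × (r + r²) = 6.966 × (0.6517 + 0.4247) = 7.498 mg/L

7.50 mg/L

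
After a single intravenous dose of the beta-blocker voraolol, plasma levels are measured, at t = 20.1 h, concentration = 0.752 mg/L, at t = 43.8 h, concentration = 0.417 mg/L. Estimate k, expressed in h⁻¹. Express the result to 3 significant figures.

k = ln(C₁/C₂) / (t₂ − t₁) = ln(0.752/0.417) / (43.8 − 20.1)
  = 0.5897 / 23.70 = 0.02488 h⁻¹

0.0249 h⁻¹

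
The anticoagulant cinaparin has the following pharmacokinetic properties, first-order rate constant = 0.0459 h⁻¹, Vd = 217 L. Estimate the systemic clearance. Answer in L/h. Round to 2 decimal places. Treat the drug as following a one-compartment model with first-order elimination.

9.96 L/h

CL = k × Vd = 0.0459 × 217 = 9.960 L/h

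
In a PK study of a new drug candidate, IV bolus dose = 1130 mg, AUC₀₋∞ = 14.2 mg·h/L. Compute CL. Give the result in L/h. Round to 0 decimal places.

80 L/h

CL = Dose / AUC = 1130 / 14.2 = 79.58 L/h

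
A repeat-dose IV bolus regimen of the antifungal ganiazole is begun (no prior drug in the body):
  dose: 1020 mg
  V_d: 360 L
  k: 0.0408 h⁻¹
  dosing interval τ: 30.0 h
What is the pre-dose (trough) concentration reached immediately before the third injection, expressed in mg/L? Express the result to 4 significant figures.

1.078 mg/L

C₀ per dose = Dose / Vd = 1020 / 360 = 2.833 mg/L
Fraction remaining after one interval: r = e^(−kτ) = e^(−0.04080 × 30.0) = 0.2941
Before dose 3, 2 doses have been given (aged 1τ, 2τ).
C_trough = C₀ × (r + r²) = 2.833 × (0.2941 + 0.08649) = 1.078 mg/L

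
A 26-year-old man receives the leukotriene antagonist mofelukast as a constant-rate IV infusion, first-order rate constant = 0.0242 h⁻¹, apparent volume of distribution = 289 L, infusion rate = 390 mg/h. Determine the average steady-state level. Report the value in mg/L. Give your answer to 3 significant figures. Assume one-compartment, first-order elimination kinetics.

CL = k × Vd = 0.02420 × 289 = 6.994 L/h
At steady state Css = R₀ / CL = 390 / 6.994 = 55.76 mg/L

55.8 mg/L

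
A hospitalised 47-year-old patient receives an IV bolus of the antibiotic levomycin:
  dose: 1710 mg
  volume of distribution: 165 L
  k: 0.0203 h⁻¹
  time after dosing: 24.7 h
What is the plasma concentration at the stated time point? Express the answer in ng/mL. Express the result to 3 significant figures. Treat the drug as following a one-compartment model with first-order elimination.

6280 ng/mL

C₀ = Dose / Vd = 1710 / 165 = 10.36 mg/L
C = C₀ · e^(−k·t) = 10.36 × e^(−0.02030 × 24.7)
  = 10.36 × 0.6057 = 6.275 mg/L
Convert: 6.275 mg/L × 1000 = 6275 ng/mL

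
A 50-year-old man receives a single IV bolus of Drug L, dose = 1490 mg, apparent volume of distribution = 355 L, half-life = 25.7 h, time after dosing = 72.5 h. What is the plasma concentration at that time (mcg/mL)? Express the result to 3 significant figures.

C₀ = Dose / Vd = 1490 / 355 = 4.197 mg/L
k = ln2 / t½ = 0.693147 / 25.7 = 0.02697 h⁻¹
C = C₀ · e^(−k·t) = 4.197 × e^(−0.02697 × 72.5)
  = 4.197 × 0.1415 = 0.5939 mg/L
(0.5939 mg/L = 0.5939 mcg/mL)

0.594 mcg/mL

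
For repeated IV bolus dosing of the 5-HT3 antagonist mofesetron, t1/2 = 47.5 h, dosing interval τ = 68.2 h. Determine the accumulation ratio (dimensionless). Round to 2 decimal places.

1.59

k = ln2 / t½ = 0.693147 / 47.5 = 0.01459 h⁻¹
e^(−kτ) = e^(−0.01459 × 68.2) = 0.3697
Accumulation ratio R = 1 / (1 − e^(−kτ)) = 1 / (1 − 0.3697) = 1.587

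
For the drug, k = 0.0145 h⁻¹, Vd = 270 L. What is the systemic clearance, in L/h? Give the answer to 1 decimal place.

3.9 L/h

CL = k × Vd = 0.0145 × 270 = 3.915 L/h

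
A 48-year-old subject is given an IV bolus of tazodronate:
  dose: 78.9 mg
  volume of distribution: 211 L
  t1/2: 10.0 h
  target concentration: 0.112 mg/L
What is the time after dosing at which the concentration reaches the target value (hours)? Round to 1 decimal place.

17.4 h

C₀ = Dose / Vd = 78.90 / 211 = 0.3739 mg/L
k = ln2 / t½ = 0.693147 / 10.0 = 0.06931 h⁻¹
t = ln(C₀ / C) / k = ln(0.3739 / 0.112) / 0.06931
  = ln(3.338) / 0.06931 = 1.205 / 0.06931 = 17.39 h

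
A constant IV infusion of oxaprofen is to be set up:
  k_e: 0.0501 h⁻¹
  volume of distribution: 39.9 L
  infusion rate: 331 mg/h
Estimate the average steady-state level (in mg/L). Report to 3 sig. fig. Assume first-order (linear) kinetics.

CL = k × Vd = 0.05010 × 39.9 = 1.999 L/h
At steady state Css = R₀ / CL = 331 / 1.999 = 165.6 mg/L

166 mg/L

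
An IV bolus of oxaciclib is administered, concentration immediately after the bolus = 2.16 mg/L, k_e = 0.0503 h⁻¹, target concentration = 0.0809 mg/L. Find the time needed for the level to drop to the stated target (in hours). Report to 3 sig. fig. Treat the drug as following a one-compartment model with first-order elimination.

65.3 h

t = ln(C₀ / C) / k = ln(2.160 / 0.0809) / 0.05030
  = ln(26.70) / 0.05030 = 3.285 / 0.05030 = 65.31 h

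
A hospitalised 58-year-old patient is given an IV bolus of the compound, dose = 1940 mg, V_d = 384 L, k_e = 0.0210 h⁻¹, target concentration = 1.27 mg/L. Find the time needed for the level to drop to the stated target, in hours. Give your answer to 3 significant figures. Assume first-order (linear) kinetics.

C₀ = Dose / Vd = 1940 / 384 = 5.052 mg/L
t = ln(C₀ / C) / k = ln(5.052 / 1.27) / 0.02100
  = ln(3.978) / 0.02100 = 1.381 / 0.02100 = 65.76 h

65.8 h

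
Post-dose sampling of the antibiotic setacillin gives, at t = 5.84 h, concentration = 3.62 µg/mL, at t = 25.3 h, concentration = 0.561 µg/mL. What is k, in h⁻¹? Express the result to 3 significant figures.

k = ln(C₁/C₂) / (t₂ − t₁) = ln(3.62/0.561) / (25.3 − 5.84)
  = 1.865 / 19.46 = 0.09584 h⁻¹

0.0958 h⁻¹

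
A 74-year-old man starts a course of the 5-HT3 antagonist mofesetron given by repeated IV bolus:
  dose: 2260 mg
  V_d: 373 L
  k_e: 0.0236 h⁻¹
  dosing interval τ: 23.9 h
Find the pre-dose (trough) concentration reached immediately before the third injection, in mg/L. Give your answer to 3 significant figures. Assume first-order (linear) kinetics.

5.41 mg/L

C₀ per dose = Dose / Vd = 2260 / 373 = 6.059 mg/L
Fraction remaining after one interval: r = e^(−kτ) = e^(−0.02360 × 23.9) = 0.5689
Before dose 3, 2 doses have been given (aged 1τ, 2τ).
C_trough = C₀ × (r + r²) = 6.059 × (0.5689 + 0.3236) = 5.408 mg/L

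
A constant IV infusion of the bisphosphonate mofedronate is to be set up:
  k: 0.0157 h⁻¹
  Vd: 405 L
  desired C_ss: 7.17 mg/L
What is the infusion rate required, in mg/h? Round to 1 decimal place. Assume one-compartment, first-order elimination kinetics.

CL = k × Vd = 0.01570 × 405 = 6.359 L/h
At steady state, infusion rate R₀ = Css × CL = 7.17 × 6.359 = 45.59 mg/h

45.6 mg/h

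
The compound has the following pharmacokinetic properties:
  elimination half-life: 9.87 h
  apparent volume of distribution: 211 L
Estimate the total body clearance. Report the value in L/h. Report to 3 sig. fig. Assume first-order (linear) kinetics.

14.8 L/h

k = ln2 / t½ = 0.693147 / 9.87 = 0.07023 h⁻¹
CL = k × Vd = 0.07023 × 211 = 14.82 L/h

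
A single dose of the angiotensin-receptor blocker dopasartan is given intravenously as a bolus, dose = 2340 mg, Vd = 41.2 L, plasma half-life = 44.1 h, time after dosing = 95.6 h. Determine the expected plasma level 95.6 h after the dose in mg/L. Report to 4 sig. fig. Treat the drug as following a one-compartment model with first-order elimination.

C₀ = Dose / Vd = 2340 / 41.2 = 56.80 mg/L
k = ln2 / t½ = 0.693147 / 44.1 = 0.01572 h⁻¹
C = C₀ · e^(−k·t) = 56.80 × e^(−0.01572 × 95.6)
  = 56.80 × 0.2225 = 12.64 mg/L

12.64 mg/L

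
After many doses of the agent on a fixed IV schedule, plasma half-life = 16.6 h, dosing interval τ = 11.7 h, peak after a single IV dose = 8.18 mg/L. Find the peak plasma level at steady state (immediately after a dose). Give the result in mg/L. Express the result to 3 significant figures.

k = ln2 / t½ = 0.693147 / 16.6 = 0.04176 h⁻¹
e^(−kτ) = e^(−0.04176 × 11.7) = 0.6135
Accumulation ratio R = 1 / (1 − e^(−kτ)) = 1 / (1 − 0.6135) = 2.587
Steady-state peak = C₀ × R = 8.18 × 2.587 = 21.16 mg/L

21.2 mg/L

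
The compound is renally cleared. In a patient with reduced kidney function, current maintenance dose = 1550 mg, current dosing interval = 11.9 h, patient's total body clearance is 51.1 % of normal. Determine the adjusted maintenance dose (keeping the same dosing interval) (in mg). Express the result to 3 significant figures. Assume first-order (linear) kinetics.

To keep the same average steady-state level, dosing rate must scale with clearance.
CL ratio = 51.1 / 100 = 0.5110
New dose (same interval) = 1550 × 0.5110 = 792.1 mg

792 mg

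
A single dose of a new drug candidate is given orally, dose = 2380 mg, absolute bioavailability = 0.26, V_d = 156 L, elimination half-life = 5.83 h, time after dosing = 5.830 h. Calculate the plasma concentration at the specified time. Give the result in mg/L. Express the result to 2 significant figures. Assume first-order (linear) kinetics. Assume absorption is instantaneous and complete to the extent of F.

2.0 mg/L

Amount reaching circulation = F × Dose = 0.26 × 2380 = 618.8 mg
C₀ = F·Dose / Vd = 618.8 / 156 = 3.967 mg/L
k = ln2 / t½ = 0.693147 / 5.83 = 0.1189 h⁻¹
t / t½ = 5.830 / 5.83 = 1 half-lives
C = C₀ × (1/2)^1 = 3.967 × 0.5000 = 1.984 mg/L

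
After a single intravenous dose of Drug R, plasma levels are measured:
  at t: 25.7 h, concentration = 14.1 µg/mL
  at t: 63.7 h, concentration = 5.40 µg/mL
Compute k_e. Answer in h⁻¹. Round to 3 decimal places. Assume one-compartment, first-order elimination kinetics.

k = ln(C₁/C₂) / (t₂ − t₁) = ln(14.1/5.40) / (63.7 − 25.7)
  = 0.9598 / 38.00 = 0.02526 h⁻¹

0.025 h⁻¹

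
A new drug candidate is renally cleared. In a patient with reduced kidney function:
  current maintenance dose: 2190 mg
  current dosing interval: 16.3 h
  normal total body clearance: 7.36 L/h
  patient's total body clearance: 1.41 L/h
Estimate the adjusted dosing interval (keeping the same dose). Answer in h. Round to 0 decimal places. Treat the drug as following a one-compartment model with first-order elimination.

85 h

To keep the same average steady-state level, dosing rate must scale with clearance.
CL ratio = 1.41 / 7.36 = 0.1916
New interval (same dose) = 16.3 / 0.1916 = 85.07 h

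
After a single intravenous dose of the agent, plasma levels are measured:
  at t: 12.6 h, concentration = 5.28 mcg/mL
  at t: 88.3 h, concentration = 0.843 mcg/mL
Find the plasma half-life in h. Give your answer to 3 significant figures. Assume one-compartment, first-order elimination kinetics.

28.6 h

k = ln(C₁/C₂) / (t₂ − t₁) = ln(5.28/0.843) / (88.3 − 12.6)
  = 1.835 / 75.70 = 0.02424 h⁻¹
t½ = ln2 / k = 0.693147 / 0.02424 = 28.60 h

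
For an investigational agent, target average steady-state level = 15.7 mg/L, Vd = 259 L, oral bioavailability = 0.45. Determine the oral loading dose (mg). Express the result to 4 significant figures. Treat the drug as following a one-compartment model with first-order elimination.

9036 mg

LD = Css × Vd / F = 15.7 × 259 / 0.45 = 9036 mg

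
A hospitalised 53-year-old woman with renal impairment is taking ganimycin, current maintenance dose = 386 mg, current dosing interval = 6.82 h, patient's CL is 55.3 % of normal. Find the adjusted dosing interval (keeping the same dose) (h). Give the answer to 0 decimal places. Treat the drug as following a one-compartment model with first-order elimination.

To keep the same average steady-state level, dosing rate must scale with clearance.
CL ratio = 55.3 / 100 = 0.5530
New interval (same dose) = 6.82 / 0.5530 = 12.33 h

12 h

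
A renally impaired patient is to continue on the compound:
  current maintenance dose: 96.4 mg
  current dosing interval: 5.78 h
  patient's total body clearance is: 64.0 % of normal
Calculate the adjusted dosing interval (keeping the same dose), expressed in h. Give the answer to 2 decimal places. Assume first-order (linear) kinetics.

9.03 h

To keep the same average steady-state level, dosing rate must scale with clearance.
CL ratio = 64.0 / 100 = 0.6400
New interval (same dose) = 5.78 / 0.6400 = 9.031 h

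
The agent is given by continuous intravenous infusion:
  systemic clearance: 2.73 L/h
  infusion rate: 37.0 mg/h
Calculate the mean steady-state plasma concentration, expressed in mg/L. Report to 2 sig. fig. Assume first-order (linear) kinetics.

At steady state Css = R₀ / CL = 37.0 / 2.730 = 13.55 mg/L

14 mg/L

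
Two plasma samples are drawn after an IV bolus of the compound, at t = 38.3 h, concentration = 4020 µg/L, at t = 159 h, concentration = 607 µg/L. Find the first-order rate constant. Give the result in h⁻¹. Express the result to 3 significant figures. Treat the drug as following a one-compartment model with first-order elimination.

0.0157 h⁻¹

k = ln(C₁/C₂) / (t₂ − t₁) = ln(4020/607) / (159 − 38.3)
  = 1.891 / 120.7 = 0.01567 h⁻¹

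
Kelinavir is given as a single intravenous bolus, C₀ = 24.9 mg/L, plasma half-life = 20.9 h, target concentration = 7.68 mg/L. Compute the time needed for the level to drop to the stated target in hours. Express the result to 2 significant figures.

k = ln2 / t½ = 0.693147 / 20.9 = 0.03316 h⁻¹
t = ln(C₀ / C) / k = ln(24.90 / 7.68) / 0.03316
  = ln(3.242) / 0.03316 = 1.176 / 0.03316 = 35.46 h

35 h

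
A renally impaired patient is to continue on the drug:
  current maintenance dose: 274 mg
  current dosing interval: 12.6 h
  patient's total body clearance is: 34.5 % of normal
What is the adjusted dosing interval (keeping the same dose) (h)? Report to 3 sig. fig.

To keep the same average steady-state level, dosing rate must scale with clearance.
CL ratio = 34.5 / 100 = 0.3450
New interval (same dose) = 12.6 / 0.3450 = 36.52 h

36.5 h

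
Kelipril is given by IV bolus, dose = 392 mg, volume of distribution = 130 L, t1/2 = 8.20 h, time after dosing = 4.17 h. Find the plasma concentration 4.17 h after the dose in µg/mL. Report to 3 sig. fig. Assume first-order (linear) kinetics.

C₀ = Dose / Vd = 392.0 / 130 = 3.015 mg/L
k = ln2 / t½ = 0.693147 / 8.20 = 0.08453 h⁻¹
C = C₀ · e^(−k·t) = 3.015 × e^(−0.08453 × 4.17)
  = 3.015 × 0.7029 = 2.119 mg/L
(2.119 mg/L = 2.119 µg/mL)

2.12 µg/mL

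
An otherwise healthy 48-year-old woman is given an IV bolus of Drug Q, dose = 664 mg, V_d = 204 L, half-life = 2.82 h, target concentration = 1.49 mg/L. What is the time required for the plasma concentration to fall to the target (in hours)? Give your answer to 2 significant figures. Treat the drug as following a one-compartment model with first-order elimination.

3.2 h

C₀ = Dose / Vd = 664.0 / 204 = 3.255 mg/L
k = ln2 / t½ = 0.693147 / 2.82 = 0.2458 h⁻¹
t = ln(C₀ / C) / k = ln(3.255 / 1.49) / 0.2458
  = ln(2.185) / 0.2458 = 0.7816 / 0.2458 = 3.180 h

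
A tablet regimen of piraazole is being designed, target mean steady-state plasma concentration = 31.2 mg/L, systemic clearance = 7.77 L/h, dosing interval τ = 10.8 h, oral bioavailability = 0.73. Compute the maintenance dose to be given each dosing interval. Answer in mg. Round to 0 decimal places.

At steady state, F × (Dose/τ) = Css × CL.
Dose = Css × CL × τ / F = 31.2 × 7.770 × 10.8 / 0.73 = 3587 mg

3587 mg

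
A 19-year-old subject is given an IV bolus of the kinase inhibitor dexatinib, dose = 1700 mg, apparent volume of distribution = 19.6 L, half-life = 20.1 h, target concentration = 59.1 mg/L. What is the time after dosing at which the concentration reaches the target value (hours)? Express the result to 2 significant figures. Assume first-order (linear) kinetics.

11 h

C₀ = Dose / Vd = 1700 / 19.6 = 86.73 mg/L
k = ln2 / t½ = 0.693147 / 20.1 = 0.03448 h⁻¹
t = ln(C₀ / C) / k = ln(86.73 / 59.1) / 0.03448
  = ln(1.468) / 0.03448 = 0.3839 / 0.03448 = 11.13 h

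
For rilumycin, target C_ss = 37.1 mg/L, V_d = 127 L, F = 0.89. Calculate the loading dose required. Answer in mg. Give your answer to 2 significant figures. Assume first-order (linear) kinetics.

LD = Css × Vd / F = 37.1 × 127 / 0.89 = 5294 mg

5300 mg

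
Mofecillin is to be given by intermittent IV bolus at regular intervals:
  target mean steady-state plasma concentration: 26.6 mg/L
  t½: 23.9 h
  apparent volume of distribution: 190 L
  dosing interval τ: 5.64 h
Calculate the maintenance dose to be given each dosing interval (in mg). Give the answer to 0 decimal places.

k = ln2 / t½ = 0.693147 / 23.9 = 0.02900 h⁻¹
CL = k × Vd = 0.02900 × 190 = 5.510 L/h
At steady state, Dose/τ = Css × CL.
Dose = Css × CL × τ = 26.6 × 5.510 × 5.64 = 826.6 mg

827 mg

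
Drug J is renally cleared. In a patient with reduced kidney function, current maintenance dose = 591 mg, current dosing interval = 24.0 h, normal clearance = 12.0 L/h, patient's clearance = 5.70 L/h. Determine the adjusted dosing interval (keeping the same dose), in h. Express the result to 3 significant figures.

To keep the same average steady-state level, dosing rate must scale with clearance.
CL ratio = 5.70 / 12.0 = 0.4750
New interval (same dose) = 24.0 / 0.4750 = 50.53 h

50.5 h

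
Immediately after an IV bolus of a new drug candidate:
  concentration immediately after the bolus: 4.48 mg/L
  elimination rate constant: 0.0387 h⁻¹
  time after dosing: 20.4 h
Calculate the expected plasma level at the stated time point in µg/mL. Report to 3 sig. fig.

C = C₀ · e^(−k·t) = 4.480 × e^(−0.03870 × 20.4)
  = 4.480 × 0.4541 = 2.034 mg/L
(2.034 mg/L = 2.034 µg/mL)

2.03 µg/mL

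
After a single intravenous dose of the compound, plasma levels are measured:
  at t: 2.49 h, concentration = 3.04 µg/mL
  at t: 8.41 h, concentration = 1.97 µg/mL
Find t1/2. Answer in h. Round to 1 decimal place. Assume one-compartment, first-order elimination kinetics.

k = ln(C₁/C₂) / (t₂ − t₁) = ln(3.04/1.97) / (8.41 − 2.49)
  = 0.4338 / 5.920 = 0.07328 h⁻¹
t½ = ln2 / k = 0.693147 / 0.07328 = 9.459 h

9.5 h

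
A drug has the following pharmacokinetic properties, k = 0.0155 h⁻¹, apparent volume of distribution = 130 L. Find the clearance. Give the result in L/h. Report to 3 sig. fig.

CL = k × Vd = 0.0155 × 130 = 2.015 L/h

2.02 L/h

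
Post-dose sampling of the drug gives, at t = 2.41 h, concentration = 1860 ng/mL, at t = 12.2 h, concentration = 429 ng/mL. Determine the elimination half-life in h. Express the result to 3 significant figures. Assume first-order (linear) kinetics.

4.63 h

k = ln(C₁/C₂) / (t₂ − t₁) = ln(1860/429) / (12.2 − 2.41)
  = 1.467 / 9.790 = 0.1498 h⁻¹
t½ = ln2 / k = 0.693147 / 0.1498 = 4.627 h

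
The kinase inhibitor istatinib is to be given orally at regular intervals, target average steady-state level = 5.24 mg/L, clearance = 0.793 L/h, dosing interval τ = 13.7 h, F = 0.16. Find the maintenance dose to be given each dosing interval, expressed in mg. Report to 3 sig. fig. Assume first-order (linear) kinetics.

356 mg

At steady state, F × (Dose/τ) = Css × CL.
Dose = Css × CL × τ / F = 5.24 × 0.7930 × 13.7 / 0.16 = 355.8 mg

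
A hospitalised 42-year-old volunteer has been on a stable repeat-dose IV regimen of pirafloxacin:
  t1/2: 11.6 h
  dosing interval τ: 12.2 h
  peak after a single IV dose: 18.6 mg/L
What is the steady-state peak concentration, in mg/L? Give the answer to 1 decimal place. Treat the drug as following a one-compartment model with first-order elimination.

k = ln2 / t½ = 0.693147 / 11.6 = 0.05975 h⁻¹
e^(−kτ) = e^(−0.05975 × 12.2) = 0.4824
Accumulation ratio R = 1 / (1 − e^(−kτ)) = 1 / (1 − 0.4824) = 1.932
Steady-state peak = C₀ × R = 18.6 × 1.932 = 35.94 mg/L

35.9 mg/L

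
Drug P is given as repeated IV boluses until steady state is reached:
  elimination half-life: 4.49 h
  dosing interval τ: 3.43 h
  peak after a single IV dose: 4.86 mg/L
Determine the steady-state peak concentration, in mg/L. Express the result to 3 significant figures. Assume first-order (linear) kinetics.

k = ln2 / t½ = 0.693147 / 4.49 = 0.1544 h⁻¹
e^(−kτ) = e^(−0.1544 × 3.43) = 0.5888
Accumulation ratio R = 1 / (1 − e^(−kτ)) = 1 / (1 − 0.5888) = 2.432
Steady-state peak = C₀ × R = 4.86 × 2.432 = 11.82 mg/L

11.8 mg/L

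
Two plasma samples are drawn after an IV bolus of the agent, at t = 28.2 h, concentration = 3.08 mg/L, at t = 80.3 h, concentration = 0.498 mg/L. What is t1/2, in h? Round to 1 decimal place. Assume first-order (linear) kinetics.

19.8 h

k = ln(C₁/C₂) / (t₂ − t₁) = ln(3.08/0.498) / (80.3 − 28.2)
  = 1.822 / 52.10 = 0.03497 h⁻¹
t½ = ln2 / k = 0.693147 / 0.03497 = 19.82 h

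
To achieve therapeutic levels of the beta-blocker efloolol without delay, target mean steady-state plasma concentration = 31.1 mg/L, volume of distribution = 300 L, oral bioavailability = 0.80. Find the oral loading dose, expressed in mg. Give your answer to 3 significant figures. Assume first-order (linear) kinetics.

11700 mg

LD = Css × Vd / F = 31.1 × 300 / 0.80 = 11660 mg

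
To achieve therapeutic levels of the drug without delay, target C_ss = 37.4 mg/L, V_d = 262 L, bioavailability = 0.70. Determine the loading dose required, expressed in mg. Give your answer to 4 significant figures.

LD = Css × Vd / F = 37.4 × 262 / 0.70 = 14000 mg

14000 mg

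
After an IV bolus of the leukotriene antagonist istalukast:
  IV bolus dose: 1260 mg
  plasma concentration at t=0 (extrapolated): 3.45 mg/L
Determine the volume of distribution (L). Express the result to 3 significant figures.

Vd = Dose / C₀ = 1260 / 3.45 = 365.2 L

365 L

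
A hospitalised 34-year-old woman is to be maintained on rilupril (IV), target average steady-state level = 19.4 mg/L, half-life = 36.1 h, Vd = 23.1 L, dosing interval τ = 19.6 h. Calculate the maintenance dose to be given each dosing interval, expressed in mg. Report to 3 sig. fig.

k = ln2 / t½ = 0.693147 / 36.1 = 0.01920 h⁻¹
CL = k × Vd = 0.01920 × 23.1 = 0.4435 L/h
At steady state, Dose/τ = Css × CL.
Dose = Css × CL × τ = 19.4 × 0.4435 × 19.6 = 168.6 mg

169 mg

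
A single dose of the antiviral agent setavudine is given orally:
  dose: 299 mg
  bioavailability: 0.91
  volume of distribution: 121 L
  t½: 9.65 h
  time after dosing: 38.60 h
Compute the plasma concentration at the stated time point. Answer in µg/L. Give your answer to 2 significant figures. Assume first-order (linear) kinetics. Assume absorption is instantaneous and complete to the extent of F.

140 µg/L

Amount reaching circulation = F × Dose = 0.91 × 299.0 = 272.1 mg
C₀ = F·Dose / Vd = 272.1 / 121 = 2.249 mg/L
k = ln2 / t½ = 0.693147 / 9.65 = 0.07183 h⁻¹
t / t½ = 38.60 / 9.65 = 4 half-lives
C = C₀ × (1/2)^4 = 2.249 × 0.06250 = 0.1406 mg/L
Convert: 0.1406 mg/L × 1000 = 140.6 µg/L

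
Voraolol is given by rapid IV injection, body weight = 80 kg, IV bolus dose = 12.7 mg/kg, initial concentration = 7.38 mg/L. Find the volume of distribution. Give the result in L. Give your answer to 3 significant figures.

138 L

Dose = 12.7 × 80 = 1016 mg
Vd = Dose / C₀ = 1016 / 7.38 = 137.7 L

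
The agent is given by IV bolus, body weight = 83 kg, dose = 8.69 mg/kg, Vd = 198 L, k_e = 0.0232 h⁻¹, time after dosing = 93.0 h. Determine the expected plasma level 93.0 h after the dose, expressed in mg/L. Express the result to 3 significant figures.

0.421 mg/L

Total dose = 8.69 × 83 = 721.3 mg
C₀ = Dose / Vd = 721.3 / 198 = 3.643 mg/L
C = C₀ · e^(−k·t) = 3.643 × e^(−0.02320 × 93.0)
  = 3.643 × 0.1156 = 0.4211 mg/L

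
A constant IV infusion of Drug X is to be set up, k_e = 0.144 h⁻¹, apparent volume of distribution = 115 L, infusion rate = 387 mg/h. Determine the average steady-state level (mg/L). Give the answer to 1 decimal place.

CL = k × Vd = 0.1440 × 115 = 16.56 L/h
At steady state Css = R₀ / CL = 387 / 16.56 = 23.37 mg/L

23.4 mg/L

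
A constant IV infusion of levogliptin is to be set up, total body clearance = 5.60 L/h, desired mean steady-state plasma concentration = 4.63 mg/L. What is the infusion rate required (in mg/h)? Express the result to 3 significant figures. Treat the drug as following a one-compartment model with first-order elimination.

At steady state, infusion rate R₀ = Css × CL = 4.63 × 5.600 = 25.93 mg/h

25.9 mg/h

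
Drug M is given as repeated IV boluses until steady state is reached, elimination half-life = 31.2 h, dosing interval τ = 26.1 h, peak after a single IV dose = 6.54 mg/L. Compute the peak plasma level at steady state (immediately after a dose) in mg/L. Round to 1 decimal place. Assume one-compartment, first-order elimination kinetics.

k = ln2 / t½ = 0.693147 / 31.2 = 0.02222 h⁻¹
e^(−kτ) = e^(−0.02222 × 26.1) = 0.5599
Accumulation ratio R = 1 / (1 − e^(−kτ)) = 1 / (1 − 0.5599) = 2.272
Steady-state peak = C₀ × R = 6.54 × 2.272 = 14.86 mg/L

14.9 mg/L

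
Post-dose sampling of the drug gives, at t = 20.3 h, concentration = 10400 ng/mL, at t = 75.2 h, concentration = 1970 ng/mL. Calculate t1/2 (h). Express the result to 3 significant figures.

k = ln(C₁/C₂) / (t₂ − t₁) = ln(10400/1970) / (75.2 − 20.3)
  = 1.664 / 54.90 = 0.03031 h⁻¹
t½ = ln2 / k = 0.693147 / 0.03031 = 22.87 h

22.9 h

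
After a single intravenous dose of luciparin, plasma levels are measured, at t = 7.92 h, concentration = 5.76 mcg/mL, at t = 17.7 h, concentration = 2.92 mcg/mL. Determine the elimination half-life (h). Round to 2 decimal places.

k = ln(C₁/C₂) / (t₂ − t₁) = ln(5.76/2.92) / (17.7 − 7.92)
  = 0.6794 / 9.780 = 0.06947 h⁻¹
t½ = ln2 / k = 0.693147 / 0.06947 = 9.978 h

9.98 h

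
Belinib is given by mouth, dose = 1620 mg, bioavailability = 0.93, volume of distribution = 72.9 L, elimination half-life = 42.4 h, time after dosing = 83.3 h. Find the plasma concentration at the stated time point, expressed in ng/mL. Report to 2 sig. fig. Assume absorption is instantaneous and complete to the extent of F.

Amount reaching circulation = F × Dose = 0.93 × 1620 = 1507 mg
C₀ = F·Dose / Vd = 1507 / 72.9 = 20.67 mg/L
k = ln2 / t½ = 0.693147 / 42.4 = 0.01635 h⁻¹
C = C₀ · e^(−k·t) = 20.67 × e^(−0.01635 × 83.3)
  = 20.67 × 0.2562 = 5.296 mg/L
Convert: 5.296 mg/L × 1000 = 5296 ng/mL

5300 ng/mL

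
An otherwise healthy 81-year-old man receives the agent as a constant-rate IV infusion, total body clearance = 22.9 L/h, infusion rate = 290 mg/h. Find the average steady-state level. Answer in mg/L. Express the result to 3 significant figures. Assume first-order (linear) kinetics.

12.7 mg/L

At steady state Css = R₀ / CL = 290 / 22.90 = 12.66 mg/L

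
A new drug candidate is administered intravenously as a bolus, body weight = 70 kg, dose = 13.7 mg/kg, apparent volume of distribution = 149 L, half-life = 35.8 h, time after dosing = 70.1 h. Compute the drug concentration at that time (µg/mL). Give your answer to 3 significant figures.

Total dose = 13.7 × 70 = 959.0 mg
C₀ = Dose / Vd = 959.0 / 149 = 6.436 mg/L
k = ln2 / t½ = 0.693147 / 35.8 = 0.01936 h⁻¹
C = C₀ · e^(−k·t) = 6.436 × e^(−0.01936 × 70.1)
  = 6.436 × 0.2574 = 1.657 mg/L
(1.657 mg/L = 1.657 µg/mL)

1.66 µg/mL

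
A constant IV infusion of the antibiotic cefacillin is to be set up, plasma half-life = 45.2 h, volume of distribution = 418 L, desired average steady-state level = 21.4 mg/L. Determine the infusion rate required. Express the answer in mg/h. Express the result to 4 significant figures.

137.2 mg/h

k = ln2 / t½ = 0.693147 / 45.2 = 0.01534 h⁻¹
CL = k × Vd = 0.01534 × 418 = 6.412 L/h
At steady state, infusion rate R₀ = Css × CL = 21.4 × 6.412 = 137.2 mg/h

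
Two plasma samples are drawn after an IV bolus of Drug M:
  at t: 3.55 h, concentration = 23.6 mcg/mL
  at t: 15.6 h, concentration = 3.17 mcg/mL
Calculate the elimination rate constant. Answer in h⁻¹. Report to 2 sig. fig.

0.17 h⁻¹

k = ln(C₁/C₂) / (t₂ − t₁) = ln(23.6/3.17) / (15.6 − 3.55)
  = 2.008 / 12.05 = 0.1666 h⁻¹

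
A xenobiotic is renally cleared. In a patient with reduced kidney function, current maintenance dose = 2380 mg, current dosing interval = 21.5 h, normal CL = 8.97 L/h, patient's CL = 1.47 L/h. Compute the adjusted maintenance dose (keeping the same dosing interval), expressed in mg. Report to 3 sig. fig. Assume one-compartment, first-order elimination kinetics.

390 mg

To keep the same average steady-state level, dosing rate must scale with clearance.
CL ratio = 1.47 / 8.97 = 0.1639
New dose (same interval) = 2380 × 0.1639 = 390.1 mg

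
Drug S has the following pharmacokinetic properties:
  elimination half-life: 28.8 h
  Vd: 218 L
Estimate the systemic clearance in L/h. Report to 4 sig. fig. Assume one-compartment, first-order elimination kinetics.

k = ln2 / t½ = 0.693147 / 28.8 = 0.02407 h⁻¹
CL = k × Vd = 0.02407 × 218 = 5.247 L/h

5.247 L/h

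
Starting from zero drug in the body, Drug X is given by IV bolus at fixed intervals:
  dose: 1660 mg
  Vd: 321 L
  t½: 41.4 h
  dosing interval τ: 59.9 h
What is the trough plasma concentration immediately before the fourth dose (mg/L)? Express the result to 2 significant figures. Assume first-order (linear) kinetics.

2.8 mg/L

C₀ per dose = Dose / Vd = 1660 / 321 = 5.171 mg/L
k = ln2 / t½ = 0.693147 / 41.4 = 0.01674 h⁻¹
Fraction remaining after one interval: r = e^(−kτ) = e^(−0.01674 × 59.9) = 0.3669
Before dose 4, 3 doses have been given (aged 1τ, 2τ, 3τ).
C_trough = C₀ × (r + r² + … + r^3) = C₀ × r(1−r^3)/(1−r)
        = 5.171 × 0.3669 × (1 − 0.04939) / (1 − 0.3669) = 2.849 mg/L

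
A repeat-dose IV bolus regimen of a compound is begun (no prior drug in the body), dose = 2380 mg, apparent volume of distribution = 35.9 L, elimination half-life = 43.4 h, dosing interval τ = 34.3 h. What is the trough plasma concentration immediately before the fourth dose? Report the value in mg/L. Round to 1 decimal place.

73.3 mg/L

C₀ per dose = Dose / Vd = 2380 / 35.9 = 66.30 mg/L
k = ln2 / t½ = 0.693147 / 43.4 = 0.01597 h⁻¹
Fraction remaining after one interval: r = e^(−kτ) = e^(−0.01597 × 34.3) = 0.5782
Before dose 4, 3 doses have been given (aged 1τ, 2τ, 3τ).
C_trough = C₀ × (r + r² + … + r^3) = C₀ × r(1−r^3)/(1−r)
        = 66.30 × 0.5782 × (1 − 0.1933) / (1 − 0.5782) = 73.32 mg/L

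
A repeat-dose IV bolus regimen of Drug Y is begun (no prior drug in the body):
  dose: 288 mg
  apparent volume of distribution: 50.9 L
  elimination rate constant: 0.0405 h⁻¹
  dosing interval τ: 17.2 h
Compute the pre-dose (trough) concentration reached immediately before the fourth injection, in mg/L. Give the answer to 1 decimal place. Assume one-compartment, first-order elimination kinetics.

C₀ per dose = Dose / Vd = 288 / 50.9 = 5.658 mg/L
Fraction remaining after one interval: r = e^(−kτ) = e^(−0.04050 × 17.2) = 0.4983
Before dose 4, 3 doses have been given (aged 1τ, 2τ, 3τ).
C_trough = C₀ × (r + r² + … + r^3) = C₀ × r(1−r^3)/(1−r)
        = 5.658 × 0.4983 × (1 − 0.1237) / (1 − 0.4983) = 4.925 mg/L

4.9 mg/L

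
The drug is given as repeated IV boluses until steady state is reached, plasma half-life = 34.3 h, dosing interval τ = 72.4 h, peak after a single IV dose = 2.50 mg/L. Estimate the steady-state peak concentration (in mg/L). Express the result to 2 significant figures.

3.3 mg/L

k = ln2 / t½ = 0.693147 / 34.3 = 0.02021 h⁻¹
e^(−kτ) = e^(−0.02021 × 72.4) = 0.2315
Accumulation ratio R = 1 / (1 − e^(−kτ)) = 1 / (1 − 0.2315) = 1.301
Steady-state peak = C₀ × R = 2.50 × 1.301 = 3.253 mg/L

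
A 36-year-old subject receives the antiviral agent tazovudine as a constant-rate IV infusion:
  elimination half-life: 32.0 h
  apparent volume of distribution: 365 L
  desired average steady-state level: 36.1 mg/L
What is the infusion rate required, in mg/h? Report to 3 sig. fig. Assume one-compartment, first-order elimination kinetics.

285 mg/h

k = ln2 / t½ = 0.693147 / 32.0 = 0.02166 h⁻¹
CL = k × Vd = 0.02166 × 365 = 7.906 L/h
At steady state, infusion rate R₀ = Css × CL = 36.1 × 7.906 = 285.4 mg/h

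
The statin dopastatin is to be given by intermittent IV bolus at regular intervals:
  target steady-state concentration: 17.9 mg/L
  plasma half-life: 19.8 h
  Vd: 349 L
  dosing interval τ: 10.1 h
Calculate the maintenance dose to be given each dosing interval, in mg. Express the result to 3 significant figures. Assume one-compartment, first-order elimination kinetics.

2210 mg

k = ln2 / t½ = 0.693147 / 19.8 = 0.03501 h⁻¹
CL = k × Vd = 0.03501 × 349 = 12.22 L/h
At steady state, Dose/τ = Css × CL.
Dose = Css × CL × τ = 17.9 × 12.22 × 10.1 = 2209 mg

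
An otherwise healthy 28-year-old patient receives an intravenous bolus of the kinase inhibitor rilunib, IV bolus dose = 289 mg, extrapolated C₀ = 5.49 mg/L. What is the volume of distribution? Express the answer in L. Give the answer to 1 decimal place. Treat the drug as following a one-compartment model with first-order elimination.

Vd = Dose / C₀ = 289.0 / 5.49 = 52.64 L

52.6 L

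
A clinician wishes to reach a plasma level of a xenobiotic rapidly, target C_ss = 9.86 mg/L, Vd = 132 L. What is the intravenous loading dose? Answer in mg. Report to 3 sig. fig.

LD = Css × Vd = 9.86 × 132 = 1302 mg

1300 mg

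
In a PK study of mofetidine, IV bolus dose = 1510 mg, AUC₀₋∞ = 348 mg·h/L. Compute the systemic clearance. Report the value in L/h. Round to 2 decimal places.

CL = Dose / AUC = 1510 / 348 = 4.339 L/h

4.34 L/h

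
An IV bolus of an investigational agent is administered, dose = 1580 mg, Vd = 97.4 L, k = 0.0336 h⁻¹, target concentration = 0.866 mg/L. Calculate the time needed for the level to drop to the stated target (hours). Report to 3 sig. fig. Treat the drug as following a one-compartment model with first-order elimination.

87.2 h

C₀ = Dose / Vd = 1580 / 97.4 = 16.22 mg/L
t = ln(C₀ / C) / k = ln(16.22 / 0.866) / 0.03360
  = ln(18.73) / 0.03360 = 2.930 / 0.03360 = 87.20 h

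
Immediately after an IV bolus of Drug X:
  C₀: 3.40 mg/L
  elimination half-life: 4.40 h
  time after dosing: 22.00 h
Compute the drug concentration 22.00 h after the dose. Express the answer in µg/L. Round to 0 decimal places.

k = ln2 / t½ = 0.693147 / 4.40 = 0.1575 h⁻¹
t / t½ = 22.00 / 4.40 = 5 half-lives
C = C₀ × (1/2)^5 = 3.400 × 0.03125 = 0.1063 mg/L
Convert: 0.1063 mg/L × 1000 = 106.3 µg/L

106 µg/L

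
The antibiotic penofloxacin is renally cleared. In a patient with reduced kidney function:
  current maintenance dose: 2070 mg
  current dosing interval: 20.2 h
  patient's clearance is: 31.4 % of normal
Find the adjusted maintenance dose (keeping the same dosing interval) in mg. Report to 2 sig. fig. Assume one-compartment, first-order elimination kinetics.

To keep the same average steady-state level, dosing rate must scale with clearance.
CL ratio = 31.4 / 100 = 0.3140
New dose (same interval) = 2070 × 0.3140 = 650.0 mg

650 mg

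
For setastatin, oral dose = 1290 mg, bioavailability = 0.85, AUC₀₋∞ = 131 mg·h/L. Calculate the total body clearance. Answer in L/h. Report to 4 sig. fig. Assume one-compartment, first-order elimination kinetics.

CL = F·Dose / AUC = 0.85 × 1290 / 131 = 8.370 L/h

8.370 L/h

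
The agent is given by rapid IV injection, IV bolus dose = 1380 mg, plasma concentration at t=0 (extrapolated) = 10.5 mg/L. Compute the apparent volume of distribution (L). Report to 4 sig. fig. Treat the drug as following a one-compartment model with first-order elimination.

Vd = Dose / C₀ = 1380 / 10.5 = 131.4 L

131.4 L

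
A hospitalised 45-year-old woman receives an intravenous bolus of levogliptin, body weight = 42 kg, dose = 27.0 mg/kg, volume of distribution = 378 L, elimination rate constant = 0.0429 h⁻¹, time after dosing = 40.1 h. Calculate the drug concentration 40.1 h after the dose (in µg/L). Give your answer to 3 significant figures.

Total dose = 27.0 × 42 = 1134 mg
C₀ = Dose / Vd = 1134 / 378 = 3.000 mg/L
C = C₀ · e^(−k·t) = 3.000 × e^(−0.04290 × 40.1)
  = 3.000 × 0.1790 = 0.5370 mg/L
Convert: 0.5370 mg/L × 1000 = 537.0 µg/L

537 µg/L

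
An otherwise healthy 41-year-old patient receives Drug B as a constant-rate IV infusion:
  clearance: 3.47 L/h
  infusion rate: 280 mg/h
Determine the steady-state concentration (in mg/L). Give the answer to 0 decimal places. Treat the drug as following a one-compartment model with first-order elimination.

At steady state Css = R₀ / CL = 280 / 3.470 = 80.69 mg/L

81 mg/L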